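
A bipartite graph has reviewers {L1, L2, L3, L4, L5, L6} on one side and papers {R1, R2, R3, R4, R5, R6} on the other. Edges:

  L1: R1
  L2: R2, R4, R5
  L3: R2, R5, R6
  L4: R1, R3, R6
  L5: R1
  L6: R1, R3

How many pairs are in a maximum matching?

5

Unit-capacity flow: source→left, listed edges, right→sink; max matching = max flow.
Augmenting path L1→R1 (+1); matched 1.
Augmenting path L2→R2 (+1); matched 2.
Augmenting path L3→R5 (+1); matched 3.
Augmenting path L4→R3 (+1); matched 4.
Augmenting path L6→R3→L4→R6 (+1); matched 5.
No augmenting path remains; maximum matching = 5.
König certificate: {L2, L3, L4, L6, R1} is a vertex cover of size 5 (every listed pair touches it), so no matching can be larger.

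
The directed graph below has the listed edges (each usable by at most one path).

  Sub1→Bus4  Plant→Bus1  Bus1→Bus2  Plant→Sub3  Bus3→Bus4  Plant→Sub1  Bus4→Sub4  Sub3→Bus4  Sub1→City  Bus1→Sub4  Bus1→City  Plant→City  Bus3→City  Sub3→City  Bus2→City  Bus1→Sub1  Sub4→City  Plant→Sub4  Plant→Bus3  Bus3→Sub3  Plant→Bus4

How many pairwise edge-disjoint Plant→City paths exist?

6

Assign every edge capacity 1; by Menger, the answer equals the max flow.
Path Plant→City (+1); total 1.
Path Plant→Bus1→City (+1); total 2.
Path Plant→Bus3→City (+1); total 3.
Path Plant→Sub3→City (+1); total 4.
Path Plant→Sub4→City (+1); total 5.
Path Plant→Sub1→City (+1); total 6.
No residual Plant→City path; max flow = 6.
Certifying cut of size 6: {Plant→Bus1, Plant→Bus3, Plant→City, Plant→Sub1, Plant→Sub3, Sub4→City}.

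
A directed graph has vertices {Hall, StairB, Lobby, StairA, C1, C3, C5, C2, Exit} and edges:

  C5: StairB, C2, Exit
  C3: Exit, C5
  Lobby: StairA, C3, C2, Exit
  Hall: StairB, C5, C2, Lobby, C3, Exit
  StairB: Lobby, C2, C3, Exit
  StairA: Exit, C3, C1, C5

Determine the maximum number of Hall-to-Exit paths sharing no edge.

5

Assign every edge capacity 1; by Menger, the answer equals the max flow.
Path Hall→Exit (+1); total 1.
Path Hall→StairB→Exit (+1); total 2.
Path Hall→Lobby→Exit (+1); total 3.
Path Hall→C3→Exit (+1); total 4.
Path Hall→C5→Exit (+1); total 5.
No residual Hall→Exit path; max flow = 5.
Certifying cut of size 5: {Hall→C3, Hall→C5, Hall→Exit, Hall→Lobby, Hall→StairB}.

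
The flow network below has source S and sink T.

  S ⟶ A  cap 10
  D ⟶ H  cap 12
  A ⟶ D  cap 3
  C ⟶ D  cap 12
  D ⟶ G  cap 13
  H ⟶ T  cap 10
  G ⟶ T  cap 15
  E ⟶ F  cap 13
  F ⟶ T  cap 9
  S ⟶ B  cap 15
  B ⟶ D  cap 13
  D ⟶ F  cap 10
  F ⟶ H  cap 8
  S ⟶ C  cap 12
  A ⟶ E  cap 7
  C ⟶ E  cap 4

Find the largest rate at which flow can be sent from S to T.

Augment S→A→D→F→T: bottleneck 3, flow now 3.
Augment S→A→E→F→T: bottleneck 6, flow now 9.
Augment S→B→D→G→T: bottleneck 13, flow now 22.
Augment S→C→D→H→T: bottleneck 10, flow now 32.
No augmenting path remains; maximum flow = 32.
In the residual graph, reachable from S: {S, A, B, C, D, E, F, H}.
Min-cut edges: D→G (13), F→T (9), H→T (10); capacity 13 + 9 + 10 = 32.
This cut is saturated, so no flow can exceed 32.

32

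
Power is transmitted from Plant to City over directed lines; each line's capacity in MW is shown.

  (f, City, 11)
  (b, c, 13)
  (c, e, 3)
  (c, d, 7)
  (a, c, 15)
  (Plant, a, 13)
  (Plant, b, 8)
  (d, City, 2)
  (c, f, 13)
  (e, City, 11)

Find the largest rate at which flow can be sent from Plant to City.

Augment Plant→a→c→d→City: bottleneck 2, flow now 2.
Augment Plant→a→c→e→City: bottleneck 3, flow now 5.
Augment Plant→a→c→f→City: bottleneck 8, flow now 13.
Augment Plant→b→c→f→City: bottleneck 3, flow now 16.
No augmenting path remains; maximum flow = 16.
In the residual graph, reachable from Plant: {Plant, a, b, c, d, f}.
Min-cut edges: c→e (3), d→City (2), f→City (11); capacity 3 + 2 + 11 = 16.
This cut is saturated, so no flow can exceed 16.

16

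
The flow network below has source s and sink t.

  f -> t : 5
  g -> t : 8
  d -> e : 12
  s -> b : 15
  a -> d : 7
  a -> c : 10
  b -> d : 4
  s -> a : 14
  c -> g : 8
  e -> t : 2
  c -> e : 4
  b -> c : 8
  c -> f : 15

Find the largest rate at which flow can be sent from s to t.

Augment s→a→c→e→t: bottleneck 2, flow now 2.
Augment s→a→c→f→t: bottleneck 5, flow now 7.
Augment s→a→c→g→t: bottleneck 3, flow now 10.
Augment s→b→c→g→t: bottleneck 5, flow now 15.
No augmenting path remains; maximum flow = 15.
In the residual graph, reachable from s: {s, a, b, c, d, e, f}.
Min-cut edges: c→g (8), e→t (2), f→t (5); capacity 8 + 2 + 5 = 15.
This cut is saturated, so no flow can exceed 15.

15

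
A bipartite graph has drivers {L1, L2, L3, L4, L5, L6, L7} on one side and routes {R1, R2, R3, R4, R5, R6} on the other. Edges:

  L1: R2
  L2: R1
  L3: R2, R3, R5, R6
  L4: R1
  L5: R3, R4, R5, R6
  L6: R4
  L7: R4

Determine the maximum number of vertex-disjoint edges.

5

Unit-capacity flow: source→left, listed edges, right→sink; max matching = max flow.
Augmenting path L1→R2 (+1); matched 1.
Augmenting path L2→R1 (+1); matched 2.
Augmenting path L3→R3 (+1); matched 3.
Augmenting path L5→R4 (+1); matched 4.
Augmenting path L6→R4→L5→R5 (+1); matched 5.
No augmenting path remains; maximum matching = 5.
König certificate: {L1, L3, L5, R1, R4} is a vertex cover of size 5 (every listed pair touches it), so no matching can be larger.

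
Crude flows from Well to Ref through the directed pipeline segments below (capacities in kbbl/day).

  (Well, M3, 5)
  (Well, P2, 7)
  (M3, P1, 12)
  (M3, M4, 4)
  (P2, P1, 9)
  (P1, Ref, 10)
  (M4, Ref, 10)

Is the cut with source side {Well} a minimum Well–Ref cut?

Given cut capacity: 5 + 7 = 12.
Augment Well→M3→P1→Ref: bottleneck 5, flow now 5.
Augment Well→P2→P1→Ref: bottleneck 5, flow now 10.
Augment Well→P2→P1→M3→M4→Ref: bottleneck 2, flow now 12. (uses reverse residual edge)
No augmenting path remains; maximum flow = 12.
Cut capacity 12 equals the max flow, so it is a minimum cut.

Yes — it is a minimum cut (capacity 12).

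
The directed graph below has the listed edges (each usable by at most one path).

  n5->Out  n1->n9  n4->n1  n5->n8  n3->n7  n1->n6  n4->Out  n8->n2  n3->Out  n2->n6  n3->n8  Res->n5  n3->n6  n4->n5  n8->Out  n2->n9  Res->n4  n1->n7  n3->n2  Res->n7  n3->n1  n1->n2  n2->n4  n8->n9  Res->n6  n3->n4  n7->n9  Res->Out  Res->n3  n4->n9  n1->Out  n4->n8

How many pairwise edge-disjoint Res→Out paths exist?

4

Assign every edge capacity 1; by Menger, the answer equals the max flow.
Path Res→Out (+1); total 1.
Path Res→n3→Out (+1); total 2.
Path Res→n4→Out (+1); total 3.
Path Res→n5→Out (+1); total 4.
No residual Res→Out path; max flow = 4.
Certifying cut of size 4: {Res→Out, Res→n3, Res→n4, Res→n5}.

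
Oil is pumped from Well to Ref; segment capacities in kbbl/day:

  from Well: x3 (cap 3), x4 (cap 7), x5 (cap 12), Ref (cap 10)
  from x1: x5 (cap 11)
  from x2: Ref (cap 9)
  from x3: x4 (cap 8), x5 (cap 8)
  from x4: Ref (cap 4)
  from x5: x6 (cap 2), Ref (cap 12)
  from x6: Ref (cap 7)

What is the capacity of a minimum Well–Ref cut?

Augment Well→Ref: bottleneck 10, flow now 10.
Augment Well→x4→Ref: bottleneck 4, flow now 14.
Augment Well→x5→Ref: bottleneck 12, flow now 26.
Augment Well→x3→x5→x6→Ref: bottleneck 2, flow now 28.
No augmenting path remains; maximum flow = 28.
By max-flow min-cut, the minimum cut capacity equals the max flow.
In the residual graph, reachable from Well: {Well, x3, x4, x5}.
Min-cut edges: Well→Ref (10), x4→Ref (4), x5→x6 (2), x5→Ref (12); capacity 10 + 4 + 2 + 12 = 28.

28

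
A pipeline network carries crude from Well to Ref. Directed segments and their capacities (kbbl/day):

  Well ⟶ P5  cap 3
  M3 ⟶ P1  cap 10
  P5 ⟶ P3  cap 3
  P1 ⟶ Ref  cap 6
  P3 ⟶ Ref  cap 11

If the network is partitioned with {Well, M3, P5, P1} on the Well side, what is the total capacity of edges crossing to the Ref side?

Edges leaving {Well, M3, P5, P1}: P5→P3 (3), P1→Ref (6).
Cut capacity = 3 + 6 = 9.

9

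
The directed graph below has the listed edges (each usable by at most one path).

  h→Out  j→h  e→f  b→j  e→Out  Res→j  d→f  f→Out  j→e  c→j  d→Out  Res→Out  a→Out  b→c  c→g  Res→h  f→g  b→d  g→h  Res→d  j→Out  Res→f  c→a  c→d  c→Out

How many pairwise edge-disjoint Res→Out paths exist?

5

Assign every edge capacity 1; by Menger, the answer equals the max flow.
Path Res→Out (+1); total 1.
Path Res→d→Out (+1); total 2.
Path Res→f→Out (+1); total 3.
Path Res→h→Out (+1); total 4.
Path Res→j→Out (+1); total 5.
No residual Res→Out path; max flow = 5.
Certifying cut of size 5: {Res→Out, Res→d, Res→f, Res→h, Res→j}.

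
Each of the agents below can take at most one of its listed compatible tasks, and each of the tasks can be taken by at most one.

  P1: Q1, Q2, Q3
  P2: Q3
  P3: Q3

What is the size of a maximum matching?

Unit-capacity flow: source→left, listed edges, right→sink; max matching = max flow.
Augmenting path P1→Q1 (+1); matched 1.
Augmenting path P2→Q3 (+1); matched 2.
No augmenting path remains; maximum matching = 2.
König certificate: {P1, Q3} is a vertex cover of size 2 (every listed pair touches it), so no matching can be larger.

2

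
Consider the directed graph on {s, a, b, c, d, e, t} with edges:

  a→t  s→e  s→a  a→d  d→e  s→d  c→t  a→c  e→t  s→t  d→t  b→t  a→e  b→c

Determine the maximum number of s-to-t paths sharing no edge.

4

Assign every edge capacity 1; by Menger, the answer equals the max flow.
Path s→t (+1); total 1.
Path s→a→t (+1); total 2.
Path s→d→t (+1); total 3.
Path s→e→t (+1); total 4.
No residual s→t path; max flow = 4.
Certifying cut of size 4: {s→a, s→d, s→e, s→t}.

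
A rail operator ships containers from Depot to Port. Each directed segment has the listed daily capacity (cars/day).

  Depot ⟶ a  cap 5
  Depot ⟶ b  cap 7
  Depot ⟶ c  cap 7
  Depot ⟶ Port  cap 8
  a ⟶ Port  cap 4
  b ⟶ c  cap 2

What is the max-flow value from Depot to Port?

12

Augment Depot→Port: bottleneck 8, flow now 8.
Augment Depot→a→Port: bottleneck 4, flow now 12.
No augmenting path remains; maximum flow = 12.
In the residual graph, reachable from Depot: {Depot, a, b, c}.
Min-cut edges: Depot→Port (8), a→Port (4); capacity 8 + 4 = 12.
This cut is saturated, so no flow can exceed 12.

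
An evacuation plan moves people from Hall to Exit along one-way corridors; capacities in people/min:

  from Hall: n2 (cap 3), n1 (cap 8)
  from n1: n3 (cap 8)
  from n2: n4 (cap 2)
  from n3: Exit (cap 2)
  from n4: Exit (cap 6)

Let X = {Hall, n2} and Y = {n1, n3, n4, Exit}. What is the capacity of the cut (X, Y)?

10

Edges leaving {Hall, n2}: Hall→n1 (8), n2→n4 (2).
Cut capacity = 8 + 2 = 10.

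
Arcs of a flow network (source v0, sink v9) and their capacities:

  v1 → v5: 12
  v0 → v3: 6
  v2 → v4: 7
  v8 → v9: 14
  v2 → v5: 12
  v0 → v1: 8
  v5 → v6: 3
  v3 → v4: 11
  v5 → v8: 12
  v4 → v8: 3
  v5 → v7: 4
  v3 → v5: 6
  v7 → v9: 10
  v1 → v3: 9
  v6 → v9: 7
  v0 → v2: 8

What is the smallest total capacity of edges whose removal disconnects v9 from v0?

Augment v0→v1→v5→v6→v9: bottleneck 3, flow now 3.
Augment v0→v1→v5→v7→v9: bottleneck 4, flow now 7.
Augment v0→v1→v5→v8→v9: bottleneck 1, flow now 8.
Augment v0→v2→v4→v8→v9: bottleneck 3, flow now 11.
Augment v0→v2→v5→v8→v9: bottleneck 5, flow now 16.
Augment v0→v3→v5→v8→v9: bottleneck 5, flow now 21.
No augmenting path remains; maximum flow = 21.
By max-flow min-cut, the minimum cut capacity equals the max flow.
In the residual graph, reachable from v0: {v0, v1, v2, v3, v4, v5, v8}.
Min-cut edges: v5→v6 (3), v5→v7 (4), v8→v9 (14); capacity 3 + 4 + 14 = 21.

21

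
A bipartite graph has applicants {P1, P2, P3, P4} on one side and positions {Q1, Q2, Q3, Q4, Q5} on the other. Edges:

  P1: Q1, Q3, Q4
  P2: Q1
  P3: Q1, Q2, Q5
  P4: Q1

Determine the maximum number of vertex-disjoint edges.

3

Unit-capacity flow: source→left, listed edges, right→sink; max matching = max flow.
Augmenting path P1→Q1 (+1); matched 1.
Augmenting path P3→Q2 (+1); matched 2.
Augmenting path P2→Q1→P1→Q3 (+1); matched 3.
No augmenting path remains; maximum matching = 3.
König certificate: {P1, P3, Q1} is a vertex cover of size 3 (every listed pair touches it), so no matching can be larger.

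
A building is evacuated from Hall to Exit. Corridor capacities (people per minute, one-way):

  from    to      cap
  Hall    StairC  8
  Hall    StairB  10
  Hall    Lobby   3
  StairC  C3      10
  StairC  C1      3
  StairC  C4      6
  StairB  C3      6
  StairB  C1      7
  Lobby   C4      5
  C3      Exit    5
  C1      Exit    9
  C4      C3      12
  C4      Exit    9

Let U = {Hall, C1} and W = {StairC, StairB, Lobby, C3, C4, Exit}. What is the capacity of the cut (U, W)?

Edges leaving {Hall, C1}: Hall→StairC (8), Hall→StairB (10), Hall→Lobby (3), C1→Exit (9).
Cut capacity = 8 + 10 + 3 + 9 = 30.

30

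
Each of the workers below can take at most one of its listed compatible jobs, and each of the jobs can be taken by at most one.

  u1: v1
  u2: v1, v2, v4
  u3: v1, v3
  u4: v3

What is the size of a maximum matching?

Unit-capacity flow: source→left, listed edges, right→sink; max matching = max flow.
Augmenting path u1→v1 (+1); matched 1.
Augmenting path u2→v2 (+1); matched 2.
Augmenting path u3→v3 (+1); matched 3.
No augmenting path remains; maximum matching = 3.
König certificate: {u2, v1, v3} is a vertex cover of size 3 (every listed pair touches it), so no matching can be larger.

3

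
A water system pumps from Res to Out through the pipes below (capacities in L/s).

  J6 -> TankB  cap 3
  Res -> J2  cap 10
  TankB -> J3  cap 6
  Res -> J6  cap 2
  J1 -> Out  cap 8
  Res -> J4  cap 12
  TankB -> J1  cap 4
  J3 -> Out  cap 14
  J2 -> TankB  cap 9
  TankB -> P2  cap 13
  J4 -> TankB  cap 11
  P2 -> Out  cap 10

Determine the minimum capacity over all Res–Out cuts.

Augment Res→J2→TankB→J3→Out: bottleneck 6, flow now 6.
Augment Res→J2→TankB→P2→Out: bottleneck 3, flow now 9.
Augment Res→J4→TankB→P2→Out: bottleneck 7, flow now 16.
Augment Res→J4→TankB→J1→Out: bottleneck 4, flow now 20.
No augmenting path remains; maximum flow = 20.
By max-flow min-cut, the minimum cut capacity equals the max flow.
In the residual graph, reachable from Res: {Res, J2, J4, J6, TankB, P2}.
Min-cut edges: TankB→J3 (6), TankB→J1 (4), P2→Out (10); capacity 6 + 4 + 10 = 20.

20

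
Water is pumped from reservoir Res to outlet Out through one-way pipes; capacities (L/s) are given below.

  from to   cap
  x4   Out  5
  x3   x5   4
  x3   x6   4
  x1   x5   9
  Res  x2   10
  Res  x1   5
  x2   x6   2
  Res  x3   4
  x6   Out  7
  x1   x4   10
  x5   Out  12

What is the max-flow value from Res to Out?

11

Augment Res→x1→x4→Out: bottleneck 5, flow now 5.
Augment Res→x2→x6→Out: bottleneck 2, flow now 7.
Augment Res→x3→x5→Out: bottleneck 4, flow now 11.
No augmenting path remains; maximum flow = 11.
In the residual graph, reachable from Res: {Res, x2}.
Min-cut edges: Res→x1 (5), Res→x3 (4), x2→x6 (2); capacity 5 + 4 + 2 = 11.
This cut is saturated, so no flow can exceed 11.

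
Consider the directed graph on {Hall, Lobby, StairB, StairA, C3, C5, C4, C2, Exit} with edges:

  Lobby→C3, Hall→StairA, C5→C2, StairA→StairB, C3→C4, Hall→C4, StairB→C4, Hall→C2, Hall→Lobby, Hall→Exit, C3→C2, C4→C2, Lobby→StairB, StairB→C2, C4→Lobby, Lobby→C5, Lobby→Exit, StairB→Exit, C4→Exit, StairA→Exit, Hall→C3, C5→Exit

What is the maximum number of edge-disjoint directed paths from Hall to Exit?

5

Assign every edge capacity 1; by Menger, the answer equals the max flow.
Path Hall→Exit (+1); total 1.
Path Hall→Lobby→Exit (+1); total 2.
Path Hall→StairA→Exit (+1); total 3.
Path Hall→C4→Exit (+1); total 4.
Path Hall→C3→C4→Lobby→StairB→Exit (+1); total 5.
No residual Hall→Exit path; max flow = 5.
Certifying cut of size 5: {Hall→C3, Hall→C4, Hall→Exit, Hall→Lobby, Hall→StairA}.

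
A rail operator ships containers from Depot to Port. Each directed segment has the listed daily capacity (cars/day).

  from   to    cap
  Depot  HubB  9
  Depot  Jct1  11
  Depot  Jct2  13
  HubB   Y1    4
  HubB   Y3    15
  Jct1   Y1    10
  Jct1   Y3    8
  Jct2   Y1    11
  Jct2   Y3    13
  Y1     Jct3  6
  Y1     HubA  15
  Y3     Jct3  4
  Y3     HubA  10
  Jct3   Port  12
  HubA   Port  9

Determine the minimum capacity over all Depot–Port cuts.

Augment Depot→HubB→Y1→Jct3→Port: bottleneck 4, flow now 4.
Augment Depot→HubB→Y3→Jct3→Port: bottleneck 4, flow now 8.
Augment Depot→HubB→Y3→HubA→Port: bottleneck 1, flow now 9.
Augment Depot→Jct1→Y1→Jct3→Port: bottleneck 2, flow now 11.
Augment Depot→Jct1→Y1→HubA→Port: bottleneck 8, flow now 19.
No augmenting path remains; maximum flow = 19.
By max-flow min-cut, the minimum cut capacity equals the max flow.
In the residual graph, reachable from Depot: {Depot, HubB, Jct1, Jct2, Y1, Y3, HubA}.
Min-cut edges: Y1→Jct3 (6), Y3→Jct3 (4), HubA→Port (9); capacity 6 + 4 + 9 = 19.

19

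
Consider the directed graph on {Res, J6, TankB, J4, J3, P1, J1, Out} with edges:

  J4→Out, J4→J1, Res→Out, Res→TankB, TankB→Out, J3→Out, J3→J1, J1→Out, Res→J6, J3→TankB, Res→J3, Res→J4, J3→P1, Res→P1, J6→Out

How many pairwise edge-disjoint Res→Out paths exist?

5

Assign every edge capacity 1; by Menger, the answer equals the max flow.
Path Res→Out (+1); total 1.
Path Res→J6→Out (+1); total 2.
Path Res→TankB→Out (+1); total 3.
Path Res→J4→Out (+1); total 4.
Path Res→J3→Out (+1); total 5.
No residual Res→Out path; max flow = 5.
Certifying cut of size 5: {Res→J3, Res→J4, Res→J6, Res→Out, Res→TankB}.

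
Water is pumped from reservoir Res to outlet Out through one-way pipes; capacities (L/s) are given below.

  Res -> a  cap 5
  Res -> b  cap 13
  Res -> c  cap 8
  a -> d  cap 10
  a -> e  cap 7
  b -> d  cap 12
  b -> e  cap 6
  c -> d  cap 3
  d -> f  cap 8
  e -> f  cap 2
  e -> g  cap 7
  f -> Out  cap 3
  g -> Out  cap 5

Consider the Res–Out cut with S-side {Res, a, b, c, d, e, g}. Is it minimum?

Given cut capacity: 8 + 2 + 5 = 15.
Augment Res→a→d→f→Out: bottleneck 3, flow now 3.
Augment Res→a→e→g→Out: bottleneck 2, flow now 5.
Augment Res→b→e→g→Out: bottleneck 3, flow now 8.
No augmenting path remains; maximum flow = 8.
In the residual graph, reachable from Res: {Res, a, b, c, d, e, f, g}.
Min-cut edges: f→Out (3), g→Out (5); capacity 3 + 5 = 8.
Cut capacity 15 exceeds the max flow 8, so it is not minimum.

No — its capacity is 15, but the minimum cut has capacity 8.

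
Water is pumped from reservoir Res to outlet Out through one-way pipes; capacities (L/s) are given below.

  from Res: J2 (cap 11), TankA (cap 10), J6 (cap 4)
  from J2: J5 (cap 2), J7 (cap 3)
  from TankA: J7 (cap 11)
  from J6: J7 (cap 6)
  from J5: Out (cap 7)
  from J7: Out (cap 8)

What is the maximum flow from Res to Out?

10

Augment Res→J2→J5→Out: bottleneck 2, flow now 2.
Augment Res→J2→J7→Out: bottleneck 3, flow now 5.
Augment Res→TankA→J7→Out: bottleneck 5, flow now 10.
No augmenting path remains; maximum flow = 10.
In the residual graph, reachable from Res: {Res, J2, TankA, J6, J7}.
Min-cut edges: J2→J5 (2), J7→Out (8); capacity 2 + 8 = 10.
This cut is saturated, so no flow can exceed 10.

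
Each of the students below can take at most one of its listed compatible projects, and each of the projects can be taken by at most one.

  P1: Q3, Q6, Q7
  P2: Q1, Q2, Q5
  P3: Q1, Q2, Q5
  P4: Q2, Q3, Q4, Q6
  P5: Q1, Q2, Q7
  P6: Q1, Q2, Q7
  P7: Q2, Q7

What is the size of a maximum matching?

Unit-capacity flow: source→left, listed edges, right→sink; max matching = max flow.
Augmenting path P1→Q3 (+1); matched 1.
Augmenting path P2→Q1 (+1); matched 2.
Augmenting path P3→Q2 (+1); matched 3.
Augmenting path P4→Q4 (+1); matched 4.
Augmenting path P5→Q7 (+1); matched 5.
Augmenting path P6→Q1→P2→Q5 (+1); matched 6.
No augmenting path remains; maximum matching = 6.
König certificate: {P1, P4, Q1, Q2, Q5, Q7} is a vertex cover of size 6 (every listed pair touches it), so no matching can be larger.

6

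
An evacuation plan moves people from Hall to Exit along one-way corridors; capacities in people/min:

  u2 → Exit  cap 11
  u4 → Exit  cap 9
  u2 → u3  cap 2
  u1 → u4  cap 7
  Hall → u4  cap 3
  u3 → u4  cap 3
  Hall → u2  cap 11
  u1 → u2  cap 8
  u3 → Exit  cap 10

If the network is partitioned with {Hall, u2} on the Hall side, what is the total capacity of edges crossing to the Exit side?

16

Edges leaving {Hall, u2}: Hall→u4 (3), u2→u3 (2), u2→Exit (11).
Cut capacity = 3 + 2 + 11 = 16.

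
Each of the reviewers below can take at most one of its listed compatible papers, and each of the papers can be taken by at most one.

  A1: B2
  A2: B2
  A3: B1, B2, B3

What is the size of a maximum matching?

2

Unit-capacity flow: source→left, listed edges, right→sink; max matching = max flow.
Augmenting path A1→B2 (+1); matched 1.
Augmenting path A3→B1 (+1); matched 2.
No augmenting path remains; maximum matching = 2.
König certificate: {A3, B2} is a vertex cover of size 2 (every listed pair touches it), so no matching can be larger.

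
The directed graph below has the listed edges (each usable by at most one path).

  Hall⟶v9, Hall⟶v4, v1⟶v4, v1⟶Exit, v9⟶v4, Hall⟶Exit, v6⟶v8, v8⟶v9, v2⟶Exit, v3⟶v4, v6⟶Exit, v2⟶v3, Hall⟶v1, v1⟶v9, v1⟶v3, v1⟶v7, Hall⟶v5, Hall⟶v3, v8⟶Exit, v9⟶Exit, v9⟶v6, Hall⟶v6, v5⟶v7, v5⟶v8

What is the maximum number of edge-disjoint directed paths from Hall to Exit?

5

Assign every edge capacity 1; by Menger, the answer equals the max flow.
Path Hall→Exit (+1); total 1.
Path Hall→v1→Exit (+1); total 2.
Path Hall→v6→Exit (+1); total 3.
Path Hall→v9→Exit (+1); total 4.
Path Hall→v5→v8→Exit (+1); total 5.
No residual Hall→Exit path; max flow = 5.
Certifying cut of size 5: {Hall→Exit, Hall→v1, Hall→v5, Hall→v6, Hall→v9}.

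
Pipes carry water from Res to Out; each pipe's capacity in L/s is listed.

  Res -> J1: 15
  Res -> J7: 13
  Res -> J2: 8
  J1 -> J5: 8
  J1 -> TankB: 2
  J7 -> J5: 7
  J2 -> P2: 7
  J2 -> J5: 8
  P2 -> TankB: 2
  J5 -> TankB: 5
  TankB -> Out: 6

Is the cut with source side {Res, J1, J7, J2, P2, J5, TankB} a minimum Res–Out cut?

Given cut capacity: 6 = 6.
Augment Res→J1→TankB→Out: bottleneck 2, flow now 2.
Augment Res→J1→J5→TankB→Out: bottleneck 4, flow now 6.
No augmenting path remains; maximum flow = 6.
Cut capacity 6 equals the max flow, so it is a minimum cut.

Yes — it is a minimum cut (capacity 6).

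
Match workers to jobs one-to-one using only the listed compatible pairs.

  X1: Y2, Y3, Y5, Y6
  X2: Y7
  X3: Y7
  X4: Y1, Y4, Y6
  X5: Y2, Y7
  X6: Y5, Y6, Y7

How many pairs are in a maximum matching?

Unit-capacity flow: source→left, listed edges, right→sink; max matching = max flow.
Augmenting path X1→Y2 (+1); matched 1.
Augmenting path X2→Y7 (+1); matched 2.
Augmenting path X4→Y1 (+1); matched 3.
Augmenting path X6→Y5 (+1); matched 4.
Augmenting path X5→Y2→X1→Y3 (+1); matched 5.
No augmenting path remains; maximum matching = 5.
König certificate: {X1, X4, X5, X6, Y7} is a vertex cover of size 5 (every listed pair touches it), so no matching can be larger.

5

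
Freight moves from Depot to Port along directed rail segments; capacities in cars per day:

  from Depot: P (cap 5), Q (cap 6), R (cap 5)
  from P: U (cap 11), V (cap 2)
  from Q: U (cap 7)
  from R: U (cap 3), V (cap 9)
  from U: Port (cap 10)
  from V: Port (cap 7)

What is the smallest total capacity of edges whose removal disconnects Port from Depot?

Augment Depot→P→U→Port: bottleneck 5, flow now 5.
Augment Depot→Q→U→Port: bottleneck 5, flow now 10.
Augment Depot→R→V→Port: bottleneck 5, flow now 15.
Augment Depot→Q→U→P→V→Port: bottleneck 1, flow now 16. (uses reverse residual edge)
No augmenting path remains; maximum flow = 16.
By max-flow min-cut, the minimum cut capacity equals the max flow.
In the residual graph, reachable from Depot: {Depot}.
Min-cut edges: Depot→P (5), Depot→Q (6), Depot→R (5); capacity 5 + 6 + 5 = 16.

16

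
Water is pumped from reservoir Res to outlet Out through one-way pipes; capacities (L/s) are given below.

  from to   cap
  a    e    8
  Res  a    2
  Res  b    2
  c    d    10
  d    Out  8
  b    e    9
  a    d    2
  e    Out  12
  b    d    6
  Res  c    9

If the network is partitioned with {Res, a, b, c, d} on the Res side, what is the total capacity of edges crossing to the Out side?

Edges leaving {Res, a, b, c, d}: a→e (8), b→e (9), d→Out (8).
Cut capacity = 8 + 9 + 8 = 25.

25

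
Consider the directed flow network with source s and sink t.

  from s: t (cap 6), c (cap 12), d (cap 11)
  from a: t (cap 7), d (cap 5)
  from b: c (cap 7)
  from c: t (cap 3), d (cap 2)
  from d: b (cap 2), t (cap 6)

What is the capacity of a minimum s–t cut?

Augment s→t: bottleneck 6, flow now 6.
Augment s→c→t: bottleneck 3, flow now 9.
Augment s→d→t: bottleneck 6, flow now 15.
No augmenting path remains; maximum flow = 15.
By max-flow min-cut, the minimum cut capacity equals the max flow.
In the residual graph, reachable from s: {s, b, c, d}.
Min-cut edges: s→t (6), c→t (3), d→t (6); capacity 6 + 3 + 6 = 15.

15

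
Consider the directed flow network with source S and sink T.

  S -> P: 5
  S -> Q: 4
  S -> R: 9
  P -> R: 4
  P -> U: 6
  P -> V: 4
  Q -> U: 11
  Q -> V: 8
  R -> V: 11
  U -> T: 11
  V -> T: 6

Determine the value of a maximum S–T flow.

15

Augment S→P→U→T: bottleneck 5, flow now 5.
Augment S→Q→U→T: bottleneck 4, flow now 9.
Augment S→R→V→T: bottleneck 6, flow now 15.
No augmenting path remains; maximum flow = 15.
In the residual graph, reachable from S: {S, R, V}.
Min-cut edges: S→P (5), S→Q (4), V→T (6); capacity 5 + 4 + 6 = 15.
This cut is saturated, so no flow can exceed 15.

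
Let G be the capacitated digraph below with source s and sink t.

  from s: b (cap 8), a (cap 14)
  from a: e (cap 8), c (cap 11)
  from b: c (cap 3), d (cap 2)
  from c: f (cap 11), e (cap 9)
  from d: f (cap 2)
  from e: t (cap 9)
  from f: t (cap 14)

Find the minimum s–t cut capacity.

Augment s→a→e→t: bottleneck 8, flow now 8.
Augment s→a→c→e→t: bottleneck 1, flow now 9.
Augment s→a→c→f→t: bottleneck 5, flow now 14.
Augment s→b→c→f→t: bottleneck 3, flow now 17.
Augment s→b→d→f→t: bottleneck 2, flow now 19.
No augmenting path remains; maximum flow = 19.
By max-flow min-cut, the minimum cut capacity equals the max flow.
In the residual graph, reachable from s: {s, b}.
Min-cut edges: s→a (14), b→c (3), b→d (2); capacity 14 + 3 + 2 = 19.

19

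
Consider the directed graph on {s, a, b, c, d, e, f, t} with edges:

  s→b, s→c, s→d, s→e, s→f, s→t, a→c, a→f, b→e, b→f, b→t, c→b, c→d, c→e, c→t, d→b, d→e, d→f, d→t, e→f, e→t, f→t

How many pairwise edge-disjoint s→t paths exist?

6

Assign every edge capacity 1; by Menger, the answer equals the max flow.
Path s→t (+1); total 1.
Path s→b→t (+1); total 2.
Path s→c→t (+1); total 3.
Path s→d→t (+1); total 4.
Path s→e→t (+1); total 5.
Path s→f→t (+1); total 6.
No residual s→t path; max flow = 6.
Certifying cut of size 6: {s→b, s→c, s→d, s→e, s→f, s→t}.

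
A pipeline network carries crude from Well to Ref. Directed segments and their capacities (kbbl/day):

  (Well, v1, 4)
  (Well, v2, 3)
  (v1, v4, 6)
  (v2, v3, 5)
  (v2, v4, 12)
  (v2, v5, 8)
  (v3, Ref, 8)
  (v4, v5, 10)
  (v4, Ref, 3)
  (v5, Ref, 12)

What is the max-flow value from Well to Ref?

Augment Well→v1→v4→Ref: bottleneck 3, flow now 3.
Augment Well→v2→v3→Ref: bottleneck 3, flow now 6.
Augment Well→v1→v4→v5→Ref: bottleneck 1, flow now 7.
No augmenting path remains; maximum flow = 7.
In the residual graph, reachable from Well: {Well}.
Min-cut edges: Well→v1 (4), Well→v2 (3); capacity 4 + 3 = 7.
This cut is saturated, so no flow can exceed 7.

7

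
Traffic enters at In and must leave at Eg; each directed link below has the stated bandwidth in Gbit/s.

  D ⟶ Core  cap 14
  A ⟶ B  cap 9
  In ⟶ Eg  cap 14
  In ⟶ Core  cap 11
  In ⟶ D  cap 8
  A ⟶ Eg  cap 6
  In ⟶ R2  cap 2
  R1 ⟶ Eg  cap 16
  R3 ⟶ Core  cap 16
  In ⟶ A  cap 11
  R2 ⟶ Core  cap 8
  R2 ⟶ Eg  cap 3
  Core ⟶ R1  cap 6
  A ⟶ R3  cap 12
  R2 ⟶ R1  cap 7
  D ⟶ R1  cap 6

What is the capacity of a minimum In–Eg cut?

34

Augment In→Eg: bottleneck 14, flow now 14.
Augment In→A→Eg: bottleneck 6, flow now 20.
Augment In→R2→Eg: bottleneck 2, flow now 22.
Augment In→D→R1→Eg: bottleneck 6, flow now 28.
Augment In→Core→R1→Eg: bottleneck 6, flow now 34.
No augmenting path remains; maximum flow = 34.
By max-flow min-cut, the minimum cut capacity equals the max flow.
In the residual graph, reachable from In: {In, A, R3, D, Core, B}.
Min-cut edges: In→R2 (2), In→Eg (14), A→Eg (6), D→R1 (6), Core→R1 (6); capacity 2 + 14 + 6 + 6 + 6 = 34.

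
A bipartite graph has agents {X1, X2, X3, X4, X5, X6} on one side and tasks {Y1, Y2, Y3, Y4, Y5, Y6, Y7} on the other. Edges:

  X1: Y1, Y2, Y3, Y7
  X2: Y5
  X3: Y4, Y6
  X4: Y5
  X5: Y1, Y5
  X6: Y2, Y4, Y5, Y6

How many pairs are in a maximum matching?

Unit-capacity flow: source→left, listed edges, right→sink; max matching = max flow.
Augmenting path X1→Y1 (+1); matched 1.
Augmenting path X2→Y5 (+1); matched 2.
Augmenting path X3→Y4 (+1); matched 3.
Augmenting path X6→Y2 (+1); matched 4.
Augmenting path X5→Y1→X1→Y3 (+1); matched 5.
No augmenting path remains; maximum matching = 5.
König certificate: {X1, X3, X5, X6, Y5} is a vertex cover of size 5 (every listed pair touches it), so no matching can be larger.

5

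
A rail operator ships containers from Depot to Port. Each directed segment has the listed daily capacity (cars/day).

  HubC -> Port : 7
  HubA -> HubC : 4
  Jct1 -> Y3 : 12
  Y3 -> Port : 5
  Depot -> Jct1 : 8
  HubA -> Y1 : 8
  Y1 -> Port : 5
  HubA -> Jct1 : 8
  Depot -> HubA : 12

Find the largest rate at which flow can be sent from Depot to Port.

14

Augment Depot→Jct1→Y3→Port: bottleneck 5, flow now 5.
Augment Depot→HubA→HubC→Port: bottleneck 4, flow now 9.
Augment Depot→HubA→Y1→Port: bottleneck 5, flow now 14.
No augmenting path remains; maximum flow = 14.
In the residual graph, reachable from Depot: {Depot, Jct1, HubA, Y1, Y3}.
Min-cut edges: HubA→HubC (4), Y1→Port (5), Y3→Port (5); capacity 4 + 5 + 5 = 14.
This cut is saturated, so no flow can exceed 14.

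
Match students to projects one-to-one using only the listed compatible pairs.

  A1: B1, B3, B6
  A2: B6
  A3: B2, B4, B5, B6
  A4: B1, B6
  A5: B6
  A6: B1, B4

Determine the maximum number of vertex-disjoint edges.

5

Unit-capacity flow: source→left, listed edges, right→sink; max matching = max flow.
Augmenting path A1→B1 (+1); matched 1.
Augmenting path A2→B6 (+1); matched 2.
Augmenting path A3→B2 (+1); matched 3.
Augmenting path A6→B4 (+1); matched 4.
Augmenting path A4→B1→A1→B3 (+1); matched 5.
No augmenting path remains; maximum matching = 5.
König certificate: {A1, A3, A4, A6, B6} is a vertex cover of size 5 (every listed pair touches it), so no matching can be larger.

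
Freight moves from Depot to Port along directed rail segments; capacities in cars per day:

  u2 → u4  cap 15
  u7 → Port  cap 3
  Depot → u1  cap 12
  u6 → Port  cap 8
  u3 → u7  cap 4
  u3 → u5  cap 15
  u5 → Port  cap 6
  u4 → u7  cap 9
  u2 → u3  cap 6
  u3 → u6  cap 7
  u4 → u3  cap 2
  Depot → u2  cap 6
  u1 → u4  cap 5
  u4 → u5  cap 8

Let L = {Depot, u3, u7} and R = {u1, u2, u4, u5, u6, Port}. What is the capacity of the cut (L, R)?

Edges leaving {Depot, u3, u7}: Depot→u1 (12), Depot→u2 (6), u3→u5 (15), u3→u6 (7), u7→Port (3).
Cut capacity = 12 + 6 + 15 + 7 + 3 = 43.

43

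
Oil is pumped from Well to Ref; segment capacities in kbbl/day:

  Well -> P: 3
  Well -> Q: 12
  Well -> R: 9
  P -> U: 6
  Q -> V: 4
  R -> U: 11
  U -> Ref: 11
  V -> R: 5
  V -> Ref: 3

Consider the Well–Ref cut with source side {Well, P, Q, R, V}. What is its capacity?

20

Edges leaving {Well, P, Q, R, V}: P→U (6), R→U (11), V→Ref (3).
Cut capacity = 6 + 11 + 3 = 20.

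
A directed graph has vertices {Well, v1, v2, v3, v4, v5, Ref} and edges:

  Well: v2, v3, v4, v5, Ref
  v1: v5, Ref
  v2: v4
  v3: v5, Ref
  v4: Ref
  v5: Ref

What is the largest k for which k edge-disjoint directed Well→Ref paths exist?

4

Assign every edge capacity 1; by Menger, the answer equals the max flow.
Path Well→Ref (+1); total 1.
Path Well→v3→Ref (+1); total 2.
Path Well→v4→Ref (+1); total 3.
Path Well→v5→Ref (+1); total 4.
No residual Well→Ref path; max flow = 4.
Certifying cut of size 4: {Well→Ref, Well→v3, Well→v5, v4→Ref}.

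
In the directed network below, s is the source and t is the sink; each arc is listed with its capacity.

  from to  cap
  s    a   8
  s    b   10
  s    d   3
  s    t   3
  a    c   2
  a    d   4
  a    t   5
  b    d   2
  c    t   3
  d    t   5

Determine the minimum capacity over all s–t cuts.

15

Augment s→t: bottleneck 3, flow now 3.
Augment s→a→t: bottleneck 5, flow now 8.
Augment s→d→t: bottleneck 3, flow now 11.
Augment s→a→c→t: bottleneck 2, flow now 13.
Augment s→a→d→t: bottleneck 1, flow now 14.
Augment s→b→d→t: bottleneck 1, flow now 15.
No augmenting path remains; maximum flow = 15.
By max-flow min-cut, the minimum cut capacity equals the max flow.
In the residual graph, reachable from s: {s, a, b, d}.
Min-cut edges: s→t (3), a→c (2), a→t (5), d→t (5); capacity 3 + 2 + 5 + 5 = 15.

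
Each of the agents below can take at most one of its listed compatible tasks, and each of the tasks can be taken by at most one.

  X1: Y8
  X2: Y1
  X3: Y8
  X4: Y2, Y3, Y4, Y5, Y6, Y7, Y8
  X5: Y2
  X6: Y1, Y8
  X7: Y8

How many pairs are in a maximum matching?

4

Unit-capacity flow: source→left, listed edges, right→sink; max matching = max flow.
Augmenting path X1→Y8 (+1); matched 1.
Augmenting path X2→Y1 (+1); matched 2.
Augmenting path X4→Y2 (+1); matched 3.
Augmenting path X5→Y2→X4→Y3 (+1); matched 4.
No augmenting path remains; maximum matching = 4.
König certificate: {X4, X5, Y1, Y8} is a vertex cover of size 4 (every listed pair touches it), so no matching can be larger.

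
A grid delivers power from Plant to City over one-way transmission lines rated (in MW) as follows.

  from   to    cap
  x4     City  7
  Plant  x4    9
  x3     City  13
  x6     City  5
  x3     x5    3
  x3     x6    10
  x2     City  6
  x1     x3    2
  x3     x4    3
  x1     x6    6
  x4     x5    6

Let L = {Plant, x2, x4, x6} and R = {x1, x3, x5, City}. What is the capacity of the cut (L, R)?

Edges leaving {Plant, x2, x4, x6}: x2→City (6), x4→x5 (6), x4→City (7), x6→City (5).
Cut capacity = 6 + 6 + 7 + 5 = 24.

24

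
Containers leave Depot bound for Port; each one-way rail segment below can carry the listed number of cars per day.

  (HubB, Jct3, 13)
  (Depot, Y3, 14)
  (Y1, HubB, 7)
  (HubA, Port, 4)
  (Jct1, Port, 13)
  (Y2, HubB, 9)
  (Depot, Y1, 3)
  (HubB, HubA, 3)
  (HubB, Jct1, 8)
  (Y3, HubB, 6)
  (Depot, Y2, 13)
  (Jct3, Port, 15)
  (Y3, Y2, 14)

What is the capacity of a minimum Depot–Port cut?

Augment Depot→Y1→HubB→Jct3→Port: bottleneck 3, flow now 3.
Augment Depot→Y2→HubB→Jct3→Port: bottleneck 9, flow now 12.
Augment Depot→Y3→HubB→Jct3→Port: bottleneck 1, flow now 13.
Augment Depot→Y3→HubB→Jct1→Port: bottleneck 5, flow now 18.
No augmenting path remains; maximum flow = 18.
By max-flow min-cut, the minimum cut capacity equals the max flow.
In the residual graph, reachable from Depot: {Depot, Y2, Y3}.
Min-cut edges: Depot→Y1 (3), Y2→HubB (9), Y3→HubB (6); capacity 3 + 9 + 6 = 18.

18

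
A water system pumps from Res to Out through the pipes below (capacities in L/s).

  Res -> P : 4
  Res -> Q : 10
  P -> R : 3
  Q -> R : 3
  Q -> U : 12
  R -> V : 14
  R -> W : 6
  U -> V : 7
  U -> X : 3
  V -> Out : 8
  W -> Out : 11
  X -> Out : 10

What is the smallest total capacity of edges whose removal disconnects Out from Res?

13

Augment Res→P→R→V→Out: bottleneck 3, flow now 3.
Augment Res→Q→R→V→Out: bottleneck 3, flow now 6.
Augment Res→Q→U→V→Out: bottleneck 2, flow now 8.
Augment Res→Q→U→X→Out: bottleneck 3, flow now 11.
Augment Res→Q→U→V→R→W→Out: bottleneck 2, flow now 13. (uses reverse residual edge)
No augmenting path remains; maximum flow = 13.
By max-flow min-cut, the minimum cut capacity equals the max flow.
In the residual graph, reachable from Res: {Res, P}.
Min-cut edges: Res→Q (10), P→R (3); capacity 10 + 3 = 13.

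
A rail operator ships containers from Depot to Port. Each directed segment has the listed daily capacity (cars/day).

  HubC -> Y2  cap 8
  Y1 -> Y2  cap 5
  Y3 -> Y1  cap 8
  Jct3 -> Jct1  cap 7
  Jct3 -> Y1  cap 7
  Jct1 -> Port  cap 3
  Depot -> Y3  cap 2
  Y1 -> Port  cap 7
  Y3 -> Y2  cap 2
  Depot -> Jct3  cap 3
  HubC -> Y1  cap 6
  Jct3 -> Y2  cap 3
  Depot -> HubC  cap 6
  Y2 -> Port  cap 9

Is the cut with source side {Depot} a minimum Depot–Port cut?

Given cut capacity: 6 + 3 + 2 = 11.
Augment Depot→HubC→Y2→Port: bottleneck 6, flow now 6.
Augment Depot→Jct3→Y2→Port: bottleneck 3, flow now 9.
Augment Depot→Y3→Y1→Port: bottleneck 2, flow now 11.
No augmenting path remains; maximum flow = 11.
Cut capacity 11 equals the max flow, so it is a minimum cut.

Yes — it is a minimum cut (capacity 11).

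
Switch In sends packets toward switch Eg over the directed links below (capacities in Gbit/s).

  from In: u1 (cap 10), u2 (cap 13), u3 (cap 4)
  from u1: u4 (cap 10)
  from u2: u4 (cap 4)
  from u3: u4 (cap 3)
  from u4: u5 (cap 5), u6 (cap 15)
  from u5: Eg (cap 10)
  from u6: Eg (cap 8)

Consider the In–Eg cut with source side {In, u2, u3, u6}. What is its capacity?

Edges leaving {In, u2, u3, u6}: In→u1 (10), u2→u4 (4), u3→u4 (3), u6→Eg (8).
Cut capacity = 10 + 4 + 3 + 8 = 25.

25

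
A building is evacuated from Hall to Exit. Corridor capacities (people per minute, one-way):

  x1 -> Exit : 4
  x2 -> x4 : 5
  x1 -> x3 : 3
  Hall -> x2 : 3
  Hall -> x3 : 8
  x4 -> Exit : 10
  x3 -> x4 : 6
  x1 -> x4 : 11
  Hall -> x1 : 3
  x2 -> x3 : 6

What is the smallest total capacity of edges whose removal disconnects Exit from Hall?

Augment Hall→x1→Exit: bottleneck 3, flow now 3.
Augment Hall→x2→x4→Exit: bottleneck 3, flow now 6.
Augment Hall→x3→x4→Exit: bottleneck 6, flow now 12.
No augmenting path remains; maximum flow = 12.
By max-flow min-cut, the minimum cut capacity equals the max flow.
In the residual graph, reachable from Hall: {Hall, x3}.
Min-cut edges: Hall→x1 (3), Hall→x2 (3), x3→x4 (6); capacity 3 + 3 + 6 = 12.

12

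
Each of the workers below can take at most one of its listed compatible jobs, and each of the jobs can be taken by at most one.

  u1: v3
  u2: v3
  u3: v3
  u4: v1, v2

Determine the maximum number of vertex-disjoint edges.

Unit-capacity flow: source→left, listed edges, right→sink; max matching = max flow.
Augmenting path u1→v3 (+1); matched 1.
Augmenting path u4→v1 (+1); matched 2.
No augmenting path remains; maximum matching = 2.
König certificate: {u4, v3} is a vertex cover of size 2 (every listed pair touches it), so no matching can be larger.

2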